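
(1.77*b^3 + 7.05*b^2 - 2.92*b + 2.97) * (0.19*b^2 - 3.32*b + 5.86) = 0.3363*b^5 - 4.5369*b^4 - 13.5886*b^3 + 51.5717*b^2 - 26.9716*b + 17.4042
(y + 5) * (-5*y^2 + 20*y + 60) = -5*y^3 - 5*y^2 + 160*y + 300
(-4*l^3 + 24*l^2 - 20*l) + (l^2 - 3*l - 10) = -4*l^3 + 25*l^2 - 23*l - 10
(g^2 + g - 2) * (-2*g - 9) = -2*g^3 - 11*g^2 - 5*g + 18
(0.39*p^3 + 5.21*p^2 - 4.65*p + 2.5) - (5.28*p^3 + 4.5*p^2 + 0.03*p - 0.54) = -4.89*p^3 + 0.71*p^2 - 4.68*p + 3.04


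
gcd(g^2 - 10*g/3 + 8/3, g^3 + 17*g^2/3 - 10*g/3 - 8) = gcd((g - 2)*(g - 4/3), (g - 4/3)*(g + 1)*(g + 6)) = g - 4/3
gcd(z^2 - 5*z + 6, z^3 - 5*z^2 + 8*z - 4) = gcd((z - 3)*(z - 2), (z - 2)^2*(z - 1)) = z - 2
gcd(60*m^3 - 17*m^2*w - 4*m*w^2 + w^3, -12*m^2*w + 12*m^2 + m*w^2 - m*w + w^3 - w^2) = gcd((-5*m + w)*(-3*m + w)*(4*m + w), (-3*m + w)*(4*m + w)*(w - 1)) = -12*m^2 + m*w + w^2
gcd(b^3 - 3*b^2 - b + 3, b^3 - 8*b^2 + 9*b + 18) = b^2 - 2*b - 3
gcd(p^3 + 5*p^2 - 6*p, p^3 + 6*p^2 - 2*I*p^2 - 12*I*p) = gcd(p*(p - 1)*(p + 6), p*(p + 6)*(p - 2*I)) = p^2 + 6*p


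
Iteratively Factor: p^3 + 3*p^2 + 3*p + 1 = (p + 1)*(p^2 + 2*p + 1) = (p + 1)^2*(p + 1)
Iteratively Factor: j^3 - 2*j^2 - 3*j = (j)*(j^2 - 2*j - 3) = j*(j + 1)*(j - 3)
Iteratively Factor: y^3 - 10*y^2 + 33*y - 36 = (y - 3)*(y^2 - 7*y + 12) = (y - 3)^2*(y - 4)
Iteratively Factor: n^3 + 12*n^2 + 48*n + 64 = (n + 4)*(n^2 + 8*n + 16) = (n + 4)^2*(n + 4)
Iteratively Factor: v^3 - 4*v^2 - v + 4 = (v - 4)*(v^2 - 1) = (v - 4)*(v - 1)*(v + 1)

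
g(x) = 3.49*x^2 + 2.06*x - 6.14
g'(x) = 6.98*x + 2.06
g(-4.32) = 50.09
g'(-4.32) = -28.09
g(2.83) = 27.64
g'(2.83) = 21.81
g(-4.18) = 46.23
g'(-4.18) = -27.12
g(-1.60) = -0.50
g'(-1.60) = -9.11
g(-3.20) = 23.01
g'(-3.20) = -20.28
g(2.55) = 21.81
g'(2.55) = 19.86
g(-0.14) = -6.36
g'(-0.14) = 1.08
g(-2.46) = 9.91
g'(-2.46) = -15.11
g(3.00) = 31.45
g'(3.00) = 23.00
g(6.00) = 131.86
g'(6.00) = 43.94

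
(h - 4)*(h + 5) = h^2 + h - 20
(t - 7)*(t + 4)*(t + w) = t^3 + t^2*w - 3*t^2 - 3*t*w - 28*t - 28*w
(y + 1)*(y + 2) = y^2 + 3*y + 2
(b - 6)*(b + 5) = b^2 - b - 30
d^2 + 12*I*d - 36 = (d + 6*I)^2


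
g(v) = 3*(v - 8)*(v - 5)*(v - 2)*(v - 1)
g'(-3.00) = -3516.00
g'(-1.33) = -1367.33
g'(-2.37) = -2558.40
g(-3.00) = 5280.00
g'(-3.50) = -4417.50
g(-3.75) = 8424.20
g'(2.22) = 62.52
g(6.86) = -181.16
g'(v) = 3*(v - 8)*(v - 5)*(v - 2) + 3*(v - 8)*(v - 5)*(v - 1) + 3*(v - 8)*(v - 2)*(v - 1) + 3*(v - 5)*(v - 2)*(v - 1) = 12*v^3 - 144*v^2 + 486*v - 438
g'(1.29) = -24.93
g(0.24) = 148.22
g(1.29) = -15.38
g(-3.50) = 7257.94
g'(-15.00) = -80628.00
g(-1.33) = 1374.70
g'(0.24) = -329.49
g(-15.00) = 375360.00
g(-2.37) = 3376.59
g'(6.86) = -6.68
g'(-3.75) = -4918.31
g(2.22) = 12.94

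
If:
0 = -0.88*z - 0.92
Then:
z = -1.05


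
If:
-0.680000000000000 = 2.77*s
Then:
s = -0.25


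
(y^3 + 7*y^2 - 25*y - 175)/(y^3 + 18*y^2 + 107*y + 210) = (y - 5)/(y + 6)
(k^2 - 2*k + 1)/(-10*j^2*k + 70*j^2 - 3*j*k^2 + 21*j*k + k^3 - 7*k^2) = (-k^2 + 2*k - 1)/(10*j^2*k - 70*j^2 + 3*j*k^2 - 21*j*k - k^3 + 7*k^2)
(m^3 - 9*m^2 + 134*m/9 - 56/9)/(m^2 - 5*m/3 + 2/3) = (3*m^2 - 25*m + 28)/(3*(m - 1))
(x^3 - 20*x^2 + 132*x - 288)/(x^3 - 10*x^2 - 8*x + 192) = (x - 6)/(x + 4)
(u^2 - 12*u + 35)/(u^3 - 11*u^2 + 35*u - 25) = (u - 7)/(u^2 - 6*u + 5)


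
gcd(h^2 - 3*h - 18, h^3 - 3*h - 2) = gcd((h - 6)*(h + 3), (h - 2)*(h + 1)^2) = 1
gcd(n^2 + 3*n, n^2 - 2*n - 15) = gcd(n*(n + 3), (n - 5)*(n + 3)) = n + 3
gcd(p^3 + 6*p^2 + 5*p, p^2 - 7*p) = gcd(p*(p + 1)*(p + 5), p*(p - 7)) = p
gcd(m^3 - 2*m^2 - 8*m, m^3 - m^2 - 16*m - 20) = m + 2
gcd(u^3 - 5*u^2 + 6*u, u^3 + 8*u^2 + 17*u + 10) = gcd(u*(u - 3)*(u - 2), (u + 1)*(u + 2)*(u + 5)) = 1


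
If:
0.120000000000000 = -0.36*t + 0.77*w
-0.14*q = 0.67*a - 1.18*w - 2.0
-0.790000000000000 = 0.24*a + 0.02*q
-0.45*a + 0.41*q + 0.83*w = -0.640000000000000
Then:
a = -3.43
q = 1.65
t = -7.70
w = -3.45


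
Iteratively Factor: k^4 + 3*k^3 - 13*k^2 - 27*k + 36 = (k - 1)*(k^3 + 4*k^2 - 9*k - 36) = (k - 1)*(k + 3)*(k^2 + k - 12) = (k - 3)*(k - 1)*(k + 3)*(k + 4)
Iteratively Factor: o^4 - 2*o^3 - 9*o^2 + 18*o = (o - 3)*(o^3 + o^2 - 6*o) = (o - 3)*(o + 3)*(o^2 - 2*o) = o*(o - 3)*(o + 3)*(o - 2)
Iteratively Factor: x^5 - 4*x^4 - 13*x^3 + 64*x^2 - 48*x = (x)*(x^4 - 4*x^3 - 13*x^2 + 64*x - 48) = x*(x - 3)*(x^3 - x^2 - 16*x + 16) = x*(x - 3)*(x - 1)*(x^2 - 16) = x*(x - 3)*(x - 1)*(x + 4)*(x - 4)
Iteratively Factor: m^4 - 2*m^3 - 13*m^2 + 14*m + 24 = (m - 4)*(m^3 + 2*m^2 - 5*m - 6) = (m - 4)*(m + 1)*(m^2 + m - 6) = (m - 4)*(m - 2)*(m + 1)*(m + 3)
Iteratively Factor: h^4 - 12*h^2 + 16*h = (h - 2)*(h^3 + 2*h^2 - 8*h) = (h - 2)*(h + 4)*(h^2 - 2*h) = h*(h - 2)*(h + 4)*(h - 2)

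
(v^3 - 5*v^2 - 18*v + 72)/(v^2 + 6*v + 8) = (v^2 - 9*v + 18)/(v + 2)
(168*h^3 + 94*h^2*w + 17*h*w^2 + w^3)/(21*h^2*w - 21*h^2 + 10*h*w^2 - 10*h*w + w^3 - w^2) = (24*h^2 + 10*h*w + w^2)/(3*h*w - 3*h + w^2 - w)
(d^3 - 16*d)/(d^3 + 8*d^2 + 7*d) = (d^2 - 16)/(d^2 + 8*d + 7)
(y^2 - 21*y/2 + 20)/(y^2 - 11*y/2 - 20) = (2*y - 5)/(2*y + 5)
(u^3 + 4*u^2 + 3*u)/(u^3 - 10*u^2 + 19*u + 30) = u*(u + 3)/(u^2 - 11*u + 30)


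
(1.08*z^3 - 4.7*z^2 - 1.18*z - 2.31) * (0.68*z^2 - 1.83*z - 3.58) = 0.7344*z^5 - 5.1724*z^4 + 3.9322*z^3 + 17.4146*z^2 + 8.4517*z + 8.2698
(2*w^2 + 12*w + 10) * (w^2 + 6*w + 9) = 2*w^4 + 24*w^3 + 100*w^2 + 168*w + 90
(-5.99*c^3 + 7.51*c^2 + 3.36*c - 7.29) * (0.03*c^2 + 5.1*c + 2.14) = -0.1797*c^5 - 30.3237*c^4 + 25.5832*c^3 + 32.9887*c^2 - 29.9886*c - 15.6006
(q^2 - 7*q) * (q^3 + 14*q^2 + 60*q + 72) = q^5 + 7*q^4 - 38*q^3 - 348*q^2 - 504*q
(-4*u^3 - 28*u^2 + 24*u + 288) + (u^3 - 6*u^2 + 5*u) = -3*u^3 - 34*u^2 + 29*u + 288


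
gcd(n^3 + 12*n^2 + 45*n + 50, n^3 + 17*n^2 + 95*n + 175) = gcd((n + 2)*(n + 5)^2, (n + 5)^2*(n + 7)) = n^2 + 10*n + 25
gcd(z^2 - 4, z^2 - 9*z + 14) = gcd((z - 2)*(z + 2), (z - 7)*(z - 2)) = z - 2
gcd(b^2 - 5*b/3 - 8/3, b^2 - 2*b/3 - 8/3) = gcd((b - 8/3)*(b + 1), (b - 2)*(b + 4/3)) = 1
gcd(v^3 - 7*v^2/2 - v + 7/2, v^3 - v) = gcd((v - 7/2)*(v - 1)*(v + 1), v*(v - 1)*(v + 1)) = v^2 - 1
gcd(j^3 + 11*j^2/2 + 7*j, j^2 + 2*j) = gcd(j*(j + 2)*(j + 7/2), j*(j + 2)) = j^2 + 2*j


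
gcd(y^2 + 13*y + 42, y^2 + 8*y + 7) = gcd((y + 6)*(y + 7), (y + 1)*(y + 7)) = y + 7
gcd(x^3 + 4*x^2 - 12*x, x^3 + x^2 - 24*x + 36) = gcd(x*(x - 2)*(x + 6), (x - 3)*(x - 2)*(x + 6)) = x^2 + 4*x - 12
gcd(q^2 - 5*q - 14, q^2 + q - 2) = q + 2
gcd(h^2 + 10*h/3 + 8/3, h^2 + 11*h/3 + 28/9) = h + 4/3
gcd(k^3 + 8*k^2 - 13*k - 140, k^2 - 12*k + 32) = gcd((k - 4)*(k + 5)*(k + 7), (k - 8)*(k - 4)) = k - 4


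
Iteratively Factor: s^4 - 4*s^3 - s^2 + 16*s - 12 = (s - 2)*(s^3 - 2*s^2 - 5*s + 6) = (s - 2)*(s + 2)*(s^2 - 4*s + 3) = (s - 2)*(s - 1)*(s + 2)*(s - 3)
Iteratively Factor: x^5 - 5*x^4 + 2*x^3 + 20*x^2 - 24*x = (x + 2)*(x^4 - 7*x^3 + 16*x^2 - 12*x) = (x - 2)*(x + 2)*(x^3 - 5*x^2 + 6*x) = (x - 2)^2*(x + 2)*(x^2 - 3*x) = x*(x - 2)^2*(x + 2)*(x - 3)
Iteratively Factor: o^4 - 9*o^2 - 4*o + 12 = (o + 2)*(o^3 - 2*o^2 - 5*o + 6) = (o - 1)*(o + 2)*(o^2 - o - 6) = (o - 3)*(o - 1)*(o + 2)*(o + 2)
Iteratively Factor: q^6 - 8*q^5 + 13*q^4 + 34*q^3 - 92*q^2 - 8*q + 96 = (q + 1)*(q^5 - 9*q^4 + 22*q^3 + 12*q^2 - 104*q + 96) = (q - 4)*(q + 1)*(q^4 - 5*q^3 + 2*q^2 + 20*q - 24) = (q - 4)*(q - 3)*(q + 1)*(q^3 - 2*q^2 - 4*q + 8) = (q - 4)*(q - 3)*(q - 2)*(q + 1)*(q^2 - 4) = (q - 4)*(q - 3)*(q - 2)*(q + 1)*(q + 2)*(q - 2)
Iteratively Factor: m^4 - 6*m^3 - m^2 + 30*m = (m - 3)*(m^3 - 3*m^2 - 10*m) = m*(m - 3)*(m^2 - 3*m - 10) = m*(m - 3)*(m + 2)*(m - 5)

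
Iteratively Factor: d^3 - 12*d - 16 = (d + 2)*(d^2 - 2*d - 8) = (d + 2)^2*(d - 4)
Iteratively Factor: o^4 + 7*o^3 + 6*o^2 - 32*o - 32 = (o + 4)*(o^3 + 3*o^2 - 6*o - 8) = (o + 4)^2*(o^2 - o - 2) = (o + 1)*(o + 4)^2*(o - 2)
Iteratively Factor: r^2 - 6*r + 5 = (r - 5)*(r - 1)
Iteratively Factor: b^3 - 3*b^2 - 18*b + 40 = (b - 5)*(b^2 + 2*b - 8) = (b - 5)*(b + 4)*(b - 2)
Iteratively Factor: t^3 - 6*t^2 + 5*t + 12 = (t + 1)*(t^2 - 7*t + 12) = (t - 4)*(t + 1)*(t - 3)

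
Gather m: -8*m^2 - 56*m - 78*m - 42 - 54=-8*m^2 - 134*m - 96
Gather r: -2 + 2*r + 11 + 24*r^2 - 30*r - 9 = 24*r^2 - 28*r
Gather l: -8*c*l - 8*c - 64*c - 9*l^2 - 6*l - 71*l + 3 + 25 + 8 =-72*c - 9*l^2 + l*(-8*c - 77) + 36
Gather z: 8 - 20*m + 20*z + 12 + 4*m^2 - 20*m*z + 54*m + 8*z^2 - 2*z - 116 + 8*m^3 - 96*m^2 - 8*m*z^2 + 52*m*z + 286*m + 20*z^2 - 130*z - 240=8*m^3 - 92*m^2 + 320*m + z^2*(28 - 8*m) + z*(32*m - 112) - 336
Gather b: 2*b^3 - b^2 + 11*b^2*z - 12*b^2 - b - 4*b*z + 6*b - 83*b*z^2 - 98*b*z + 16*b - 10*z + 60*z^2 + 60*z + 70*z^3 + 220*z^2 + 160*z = 2*b^3 + b^2*(11*z - 13) + b*(-83*z^2 - 102*z + 21) + 70*z^3 + 280*z^2 + 210*z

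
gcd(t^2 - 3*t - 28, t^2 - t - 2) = 1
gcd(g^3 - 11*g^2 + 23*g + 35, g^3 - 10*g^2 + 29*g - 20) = g - 5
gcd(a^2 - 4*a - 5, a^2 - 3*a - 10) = a - 5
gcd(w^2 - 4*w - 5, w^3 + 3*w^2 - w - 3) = w + 1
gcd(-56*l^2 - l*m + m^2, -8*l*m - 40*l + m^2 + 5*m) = 8*l - m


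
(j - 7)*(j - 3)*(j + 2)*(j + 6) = j^4 - 2*j^3 - 47*j^2 + 48*j + 252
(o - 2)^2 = o^2 - 4*o + 4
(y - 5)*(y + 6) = y^2 + y - 30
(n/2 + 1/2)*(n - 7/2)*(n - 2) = n^3/2 - 9*n^2/4 + 3*n/4 + 7/2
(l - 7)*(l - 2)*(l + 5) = l^3 - 4*l^2 - 31*l + 70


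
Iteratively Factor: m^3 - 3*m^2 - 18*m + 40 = (m + 4)*(m^2 - 7*m + 10) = (m - 5)*(m + 4)*(m - 2)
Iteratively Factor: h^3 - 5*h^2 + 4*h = (h - 1)*(h^2 - 4*h) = h*(h - 1)*(h - 4)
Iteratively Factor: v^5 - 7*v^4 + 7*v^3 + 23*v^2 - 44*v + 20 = (v - 1)*(v^4 - 6*v^3 + v^2 + 24*v - 20) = (v - 2)*(v - 1)*(v^3 - 4*v^2 - 7*v + 10) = (v - 2)*(v - 1)*(v + 2)*(v^2 - 6*v + 5) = (v - 5)*(v - 2)*(v - 1)*(v + 2)*(v - 1)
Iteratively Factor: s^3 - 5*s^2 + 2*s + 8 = (s - 4)*(s^2 - s - 2) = (s - 4)*(s + 1)*(s - 2)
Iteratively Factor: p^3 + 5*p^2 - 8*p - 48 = (p + 4)*(p^2 + p - 12) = (p - 3)*(p + 4)*(p + 4)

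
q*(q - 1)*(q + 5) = q^3 + 4*q^2 - 5*q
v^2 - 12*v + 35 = (v - 7)*(v - 5)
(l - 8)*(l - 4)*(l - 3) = l^3 - 15*l^2 + 68*l - 96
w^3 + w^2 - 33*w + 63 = (w - 3)^2*(w + 7)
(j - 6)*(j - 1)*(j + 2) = j^3 - 5*j^2 - 8*j + 12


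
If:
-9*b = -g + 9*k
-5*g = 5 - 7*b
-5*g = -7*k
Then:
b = 190/581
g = -45/83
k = -225/581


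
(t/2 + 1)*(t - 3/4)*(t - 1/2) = t^3/2 + 3*t^2/8 - 17*t/16 + 3/8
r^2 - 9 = (r - 3)*(r + 3)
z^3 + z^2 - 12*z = z*(z - 3)*(z + 4)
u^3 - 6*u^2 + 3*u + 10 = (u - 5)*(u - 2)*(u + 1)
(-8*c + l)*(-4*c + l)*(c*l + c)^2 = 32*c^4*l^2 + 64*c^4*l + 32*c^4 - 12*c^3*l^3 - 24*c^3*l^2 - 12*c^3*l + c^2*l^4 + 2*c^2*l^3 + c^2*l^2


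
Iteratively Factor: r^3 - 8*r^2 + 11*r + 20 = (r - 5)*(r^2 - 3*r - 4) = (r - 5)*(r - 4)*(r + 1)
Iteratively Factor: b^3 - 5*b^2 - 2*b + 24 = (b + 2)*(b^2 - 7*b + 12) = (b - 4)*(b + 2)*(b - 3)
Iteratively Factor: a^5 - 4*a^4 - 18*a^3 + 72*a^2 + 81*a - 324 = (a + 3)*(a^4 - 7*a^3 + 3*a^2 + 63*a - 108) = (a - 4)*(a + 3)*(a^3 - 3*a^2 - 9*a + 27) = (a - 4)*(a + 3)^2*(a^2 - 6*a + 9) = (a - 4)*(a - 3)*(a + 3)^2*(a - 3)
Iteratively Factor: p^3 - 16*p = (p - 4)*(p^2 + 4*p) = p*(p - 4)*(p + 4)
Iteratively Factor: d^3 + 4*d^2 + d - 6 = (d + 3)*(d^2 + d - 2) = (d - 1)*(d + 3)*(d + 2)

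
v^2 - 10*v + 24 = (v - 6)*(v - 4)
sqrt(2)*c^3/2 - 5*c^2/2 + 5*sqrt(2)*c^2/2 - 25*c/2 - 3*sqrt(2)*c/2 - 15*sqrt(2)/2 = (c + 5)*(c - 3*sqrt(2))*(sqrt(2)*c/2 + 1/2)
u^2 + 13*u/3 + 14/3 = (u + 2)*(u + 7/3)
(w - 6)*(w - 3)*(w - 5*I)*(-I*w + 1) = -I*w^4 - 4*w^3 + 9*I*w^3 + 36*w^2 - 23*I*w^2 - 72*w + 45*I*w - 90*I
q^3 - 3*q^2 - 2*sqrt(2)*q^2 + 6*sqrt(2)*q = q*(q - 3)*(q - 2*sqrt(2))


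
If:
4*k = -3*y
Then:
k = -3*y/4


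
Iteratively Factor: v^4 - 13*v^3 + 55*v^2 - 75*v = (v - 3)*(v^3 - 10*v^2 + 25*v) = v*(v - 3)*(v^2 - 10*v + 25) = v*(v - 5)*(v - 3)*(v - 5)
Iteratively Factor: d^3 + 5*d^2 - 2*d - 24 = (d + 3)*(d^2 + 2*d - 8) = (d - 2)*(d + 3)*(d + 4)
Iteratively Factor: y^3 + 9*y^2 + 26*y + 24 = (y + 4)*(y^2 + 5*y + 6) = (y + 3)*(y + 4)*(y + 2)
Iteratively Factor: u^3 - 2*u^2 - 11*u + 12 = (u - 1)*(u^2 - u - 12) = (u - 1)*(u + 3)*(u - 4)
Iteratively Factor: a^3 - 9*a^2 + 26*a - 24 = (a - 4)*(a^2 - 5*a + 6) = (a - 4)*(a - 2)*(a - 3)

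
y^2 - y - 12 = (y - 4)*(y + 3)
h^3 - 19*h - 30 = (h - 5)*(h + 2)*(h + 3)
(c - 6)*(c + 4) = c^2 - 2*c - 24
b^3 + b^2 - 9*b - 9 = (b - 3)*(b + 1)*(b + 3)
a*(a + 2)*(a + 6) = a^3 + 8*a^2 + 12*a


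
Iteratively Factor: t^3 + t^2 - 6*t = (t + 3)*(t^2 - 2*t) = (t - 2)*(t + 3)*(t)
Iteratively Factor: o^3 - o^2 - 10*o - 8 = (o - 4)*(o^2 + 3*o + 2) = (o - 4)*(o + 2)*(o + 1)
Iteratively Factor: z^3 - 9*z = (z - 3)*(z^2 + 3*z) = z*(z - 3)*(z + 3)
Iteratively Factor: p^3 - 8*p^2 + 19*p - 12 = (p - 1)*(p^2 - 7*p + 12) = (p - 4)*(p - 1)*(p - 3)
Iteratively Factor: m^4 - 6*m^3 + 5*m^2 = (m - 5)*(m^3 - m^2) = m*(m - 5)*(m^2 - m) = m*(m - 5)*(m - 1)*(m)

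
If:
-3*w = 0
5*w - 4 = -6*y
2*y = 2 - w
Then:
No Solution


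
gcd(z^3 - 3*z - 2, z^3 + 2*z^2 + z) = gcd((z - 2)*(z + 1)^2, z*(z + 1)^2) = z^2 + 2*z + 1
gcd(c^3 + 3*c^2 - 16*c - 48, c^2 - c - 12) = c^2 - c - 12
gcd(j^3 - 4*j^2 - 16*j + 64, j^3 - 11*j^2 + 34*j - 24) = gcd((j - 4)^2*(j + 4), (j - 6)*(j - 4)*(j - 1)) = j - 4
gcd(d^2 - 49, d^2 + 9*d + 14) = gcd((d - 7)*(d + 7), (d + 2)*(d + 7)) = d + 7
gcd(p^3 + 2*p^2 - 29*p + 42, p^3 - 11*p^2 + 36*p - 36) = p^2 - 5*p + 6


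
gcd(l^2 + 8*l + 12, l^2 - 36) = l + 6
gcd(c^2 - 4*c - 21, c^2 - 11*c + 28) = c - 7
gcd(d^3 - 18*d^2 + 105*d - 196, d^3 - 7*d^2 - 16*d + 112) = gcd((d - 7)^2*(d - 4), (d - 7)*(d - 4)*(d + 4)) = d^2 - 11*d + 28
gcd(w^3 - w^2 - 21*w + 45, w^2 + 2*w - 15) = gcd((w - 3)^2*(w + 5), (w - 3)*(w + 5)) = w^2 + 2*w - 15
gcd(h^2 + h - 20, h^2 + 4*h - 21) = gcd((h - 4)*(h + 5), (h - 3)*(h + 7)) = 1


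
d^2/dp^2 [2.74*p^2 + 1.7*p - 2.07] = 5.48000000000000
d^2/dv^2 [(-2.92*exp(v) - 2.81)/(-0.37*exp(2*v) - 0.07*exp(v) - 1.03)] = (0.399748*exp(4*v) + 1.463128*exp(3*v) - 6.458535*exp(2*v) - 4.480327*exp(v) + 2.895227)*exp(v)/(0.050653*exp(6*v) + 0.028749*exp(5*v) + 0.42846*exp(4*v) + 0.160405*exp(3*v) + 1.19274*exp(2*v) + 0.222789*exp(v) + 1.092727)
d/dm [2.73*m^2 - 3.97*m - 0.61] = 5.46*m - 3.97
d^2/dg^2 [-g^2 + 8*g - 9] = -2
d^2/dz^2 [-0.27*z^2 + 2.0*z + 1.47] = -0.540000000000000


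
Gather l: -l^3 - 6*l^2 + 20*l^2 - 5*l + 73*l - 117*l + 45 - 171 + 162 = -l^3 + 14*l^2 - 49*l + 36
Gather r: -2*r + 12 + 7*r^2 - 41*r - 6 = 7*r^2 - 43*r + 6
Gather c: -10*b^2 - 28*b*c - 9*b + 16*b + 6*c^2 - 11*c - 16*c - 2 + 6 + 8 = -10*b^2 + 7*b + 6*c^2 + c*(-28*b - 27) + 12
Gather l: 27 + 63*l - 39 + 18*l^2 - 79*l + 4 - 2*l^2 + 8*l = 16*l^2 - 8*l - 8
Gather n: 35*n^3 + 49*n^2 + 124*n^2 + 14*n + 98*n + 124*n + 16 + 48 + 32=35*n^3 + 173*n^2 + 236*n + 96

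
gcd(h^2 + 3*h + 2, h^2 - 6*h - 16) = h + 2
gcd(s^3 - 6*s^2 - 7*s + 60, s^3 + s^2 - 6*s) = s + 3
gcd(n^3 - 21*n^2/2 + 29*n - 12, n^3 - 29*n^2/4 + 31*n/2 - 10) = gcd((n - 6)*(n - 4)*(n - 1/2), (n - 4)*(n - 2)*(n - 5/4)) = n - 4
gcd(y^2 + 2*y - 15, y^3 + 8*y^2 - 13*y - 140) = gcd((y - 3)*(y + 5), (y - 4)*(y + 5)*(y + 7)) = y + 5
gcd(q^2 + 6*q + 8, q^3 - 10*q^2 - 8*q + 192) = q + 4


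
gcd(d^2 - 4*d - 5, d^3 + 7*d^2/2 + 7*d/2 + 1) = d + 1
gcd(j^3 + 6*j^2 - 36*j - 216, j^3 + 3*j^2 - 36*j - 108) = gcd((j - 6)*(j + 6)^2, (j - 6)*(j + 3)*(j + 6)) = j^2 - 36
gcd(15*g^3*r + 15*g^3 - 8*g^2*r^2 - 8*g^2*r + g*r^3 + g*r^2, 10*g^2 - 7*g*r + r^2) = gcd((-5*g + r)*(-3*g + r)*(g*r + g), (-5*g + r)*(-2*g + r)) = -5*g + r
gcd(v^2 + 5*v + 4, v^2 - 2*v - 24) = v + 4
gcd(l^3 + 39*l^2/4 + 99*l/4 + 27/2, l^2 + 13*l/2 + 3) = l + 6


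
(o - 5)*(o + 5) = o^2 - 25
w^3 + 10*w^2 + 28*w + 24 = (w + 2)^2*(w + 6)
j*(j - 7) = j^2 - 7*j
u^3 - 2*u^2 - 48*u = u*(u - 8)*(u + 6)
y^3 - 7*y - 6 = (y - 3)*(y + 1)*(y + 2)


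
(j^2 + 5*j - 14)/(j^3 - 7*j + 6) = (j + 7)/(j^2 + 2*j - 3)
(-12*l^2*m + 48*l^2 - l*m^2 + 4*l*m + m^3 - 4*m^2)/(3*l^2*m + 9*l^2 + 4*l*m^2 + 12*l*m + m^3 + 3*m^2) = (-4*l*m + 16*l + m^2 - 4*m)/(l*m + 3*l + m^2 + 3*m)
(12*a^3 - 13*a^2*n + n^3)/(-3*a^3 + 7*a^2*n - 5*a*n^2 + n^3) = (-4*a - n)/(a - n)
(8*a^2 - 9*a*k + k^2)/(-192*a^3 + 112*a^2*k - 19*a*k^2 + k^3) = (-a + k)/(24*a^2 - 11*a*k + k^2)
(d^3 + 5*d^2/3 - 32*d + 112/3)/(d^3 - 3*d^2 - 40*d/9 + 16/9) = 3*(3*d^2 + 17*d - 28)/(9*d^2 + 9*d - 4)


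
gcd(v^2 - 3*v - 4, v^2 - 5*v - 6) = v + 1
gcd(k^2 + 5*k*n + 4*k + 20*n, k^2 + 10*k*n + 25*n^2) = k + 5*n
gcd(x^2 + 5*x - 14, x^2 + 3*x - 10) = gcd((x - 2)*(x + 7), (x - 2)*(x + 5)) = x - 2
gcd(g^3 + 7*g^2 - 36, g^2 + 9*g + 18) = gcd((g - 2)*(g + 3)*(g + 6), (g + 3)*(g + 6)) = g^2 + 9*g + 18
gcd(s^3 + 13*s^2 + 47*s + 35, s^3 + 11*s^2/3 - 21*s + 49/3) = s + 7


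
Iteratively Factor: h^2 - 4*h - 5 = (h - 5)*(h + 1)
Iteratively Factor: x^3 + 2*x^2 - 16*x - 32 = (x + 2)*(x^2 - 16) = (x - 4)*(x + 2)*(x + 4)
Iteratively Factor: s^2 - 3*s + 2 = (s - 1)*(s - 2)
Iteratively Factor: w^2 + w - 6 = (w - 2)*(w + 3)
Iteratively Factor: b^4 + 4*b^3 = (b)*(b^3 + 4*b^2) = b*(b + 4)*(b^2) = b^2*(b + 4)*(b)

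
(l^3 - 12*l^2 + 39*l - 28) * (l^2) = l^5 - 12*l^4 + 39*l^3 - 28*l^2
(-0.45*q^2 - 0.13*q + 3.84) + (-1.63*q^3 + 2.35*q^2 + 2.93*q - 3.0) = -1.63*q^3 + 1.9*q^2 + 2.8*q + 0.84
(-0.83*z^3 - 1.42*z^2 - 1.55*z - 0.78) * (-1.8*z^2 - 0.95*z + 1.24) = 1.494*z^5 + 3.3445*z^4 + 3.1098*z^3 + 1.1157*z^2 - 1.181*z - 0.9672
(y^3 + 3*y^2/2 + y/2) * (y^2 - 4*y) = y^5 - 5*y^4/2 - 11*y^3/2 - 2*y^2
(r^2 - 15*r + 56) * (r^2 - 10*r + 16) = r^4 - 25*r^3 + 222*r^2 - 800*r + 896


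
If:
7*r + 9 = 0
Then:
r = -9/7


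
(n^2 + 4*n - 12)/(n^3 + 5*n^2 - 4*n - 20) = (n + 6)/(n^2 + 7*n + 10)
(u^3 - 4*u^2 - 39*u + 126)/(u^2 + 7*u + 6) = (u^2 - 10*u + 21)/(u + 1)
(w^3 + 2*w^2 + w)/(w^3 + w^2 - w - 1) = w/(w - 1)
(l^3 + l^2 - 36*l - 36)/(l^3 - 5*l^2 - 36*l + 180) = (l + 1)/(l - 5)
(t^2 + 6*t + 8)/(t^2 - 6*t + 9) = (t^2 + 6*t + 8)/(t^2 - 6*t + 9)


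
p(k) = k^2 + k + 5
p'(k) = 2*k + 1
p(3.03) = 17.21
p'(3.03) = 7.06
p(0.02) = 5.02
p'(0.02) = 1.04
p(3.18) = 18.29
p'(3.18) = 7.36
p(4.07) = 25.63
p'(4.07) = 9.14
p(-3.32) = 12.70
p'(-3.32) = -5.64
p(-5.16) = 26.47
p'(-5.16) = -9.32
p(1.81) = 10.09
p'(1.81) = 4.62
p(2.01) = 11.05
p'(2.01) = 5.02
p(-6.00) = 35.00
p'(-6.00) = -11.00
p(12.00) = 161.00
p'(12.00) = 25.00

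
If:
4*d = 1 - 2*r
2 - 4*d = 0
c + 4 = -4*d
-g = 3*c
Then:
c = -6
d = 1/2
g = 18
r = -1/2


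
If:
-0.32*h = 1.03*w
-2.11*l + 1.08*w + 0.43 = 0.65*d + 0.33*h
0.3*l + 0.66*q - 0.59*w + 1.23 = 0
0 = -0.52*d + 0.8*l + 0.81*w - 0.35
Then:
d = 2.11652856789513*w - 0.243940143457828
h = -3.21875*w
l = 0.363243569131833*w + 0.278938906752412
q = 0.728828680697652*w - 1.99042677579655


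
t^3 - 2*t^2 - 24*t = t*(t - 6)*(t + 4)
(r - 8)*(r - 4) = r^2 - 12*r + 32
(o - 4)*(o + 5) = o^2 + o - 20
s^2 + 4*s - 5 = (s - 1)*(s + 5)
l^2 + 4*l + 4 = (l + 2)^2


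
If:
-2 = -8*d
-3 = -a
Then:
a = 3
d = 1/4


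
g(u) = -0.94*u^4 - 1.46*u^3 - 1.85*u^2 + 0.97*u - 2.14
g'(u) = -3.76*u^3 - 4.38*u^2 - 3.7*u + 0.97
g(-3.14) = -69.60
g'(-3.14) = 85.81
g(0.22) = -2.03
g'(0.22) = -0.10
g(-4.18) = -218.86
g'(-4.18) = 214.52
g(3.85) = -315.67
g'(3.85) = -292.77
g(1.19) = -7.95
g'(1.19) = -15.97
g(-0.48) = -2.92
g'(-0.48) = 2.15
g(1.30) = -9.90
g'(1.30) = -19.50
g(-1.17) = -5.23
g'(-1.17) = 5.33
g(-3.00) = -58.42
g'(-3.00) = 74.17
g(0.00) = -2.14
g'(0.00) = 0.97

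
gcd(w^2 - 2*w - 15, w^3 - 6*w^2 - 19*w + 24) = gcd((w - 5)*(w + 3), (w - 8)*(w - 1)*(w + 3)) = w + 3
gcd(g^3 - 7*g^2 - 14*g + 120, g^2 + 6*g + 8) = g + 4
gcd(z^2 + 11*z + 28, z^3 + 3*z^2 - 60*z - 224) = z^2 + 11*z + 28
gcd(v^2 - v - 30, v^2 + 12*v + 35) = v + 5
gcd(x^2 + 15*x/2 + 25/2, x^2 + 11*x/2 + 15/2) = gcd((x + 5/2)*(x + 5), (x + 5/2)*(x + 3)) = x + 5/2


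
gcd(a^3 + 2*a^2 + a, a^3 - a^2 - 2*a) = a^2 + a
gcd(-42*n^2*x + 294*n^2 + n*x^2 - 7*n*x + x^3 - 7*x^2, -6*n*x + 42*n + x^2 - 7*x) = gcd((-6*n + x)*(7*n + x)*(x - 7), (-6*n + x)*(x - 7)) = -6*n*x + 42*n + x^2 - 7*x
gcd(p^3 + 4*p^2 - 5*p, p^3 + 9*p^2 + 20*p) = p^2 + 5*p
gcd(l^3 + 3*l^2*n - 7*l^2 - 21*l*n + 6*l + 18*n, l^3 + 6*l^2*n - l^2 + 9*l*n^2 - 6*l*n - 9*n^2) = l^2 + 3*l*n - l - 3*n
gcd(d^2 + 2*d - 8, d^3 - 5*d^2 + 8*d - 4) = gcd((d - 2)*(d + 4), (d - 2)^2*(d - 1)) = d - 2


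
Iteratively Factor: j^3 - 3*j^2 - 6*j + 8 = (j - 4)*(j^2 + j - 2) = (j - 4)*(j + 2)*(j - 1)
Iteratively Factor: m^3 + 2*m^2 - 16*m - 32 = (m + 4)*(m^2 - 2*m - 8) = (m + 2)*(m + 4)*(m - 4)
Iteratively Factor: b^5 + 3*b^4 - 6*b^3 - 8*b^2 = (b + 4)*(b^4 - b^3 - 2*b^2) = (b - 2)*(b + 4)*(b^3 + b^2) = b*(b - 2)*(b + 4)*(b^2 + b) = b*(b - 2)*(b + 1)*(b + 4)*(b)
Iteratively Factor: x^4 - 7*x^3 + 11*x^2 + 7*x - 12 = (x - 1)*(x^3 - 6*x^2 + 5*x + 12) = (x - 1)*(x + 1)*(x^2 - 7*x + 12) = (x - 3)*(x - 1)*(x + 1)*(x - 4)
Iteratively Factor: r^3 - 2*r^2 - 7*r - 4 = (r + 1)*(r^2 - 3*r - 4) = (r - 4)*(r + 1)*(r + 1)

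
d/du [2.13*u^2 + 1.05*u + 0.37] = 4.26*u + 1.05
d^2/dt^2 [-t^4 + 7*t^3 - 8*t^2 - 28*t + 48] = -12*t^2 + 42*t - 16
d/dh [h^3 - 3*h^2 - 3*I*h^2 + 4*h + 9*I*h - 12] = 3*h^2 - 6*h - 6*I*h + 4 + 9*I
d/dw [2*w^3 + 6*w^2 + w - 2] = 6*w^2 + 12*w + 1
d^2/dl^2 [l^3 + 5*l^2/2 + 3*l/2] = 6*l + 5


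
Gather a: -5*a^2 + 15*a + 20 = -5*a^2 + 15*a + 20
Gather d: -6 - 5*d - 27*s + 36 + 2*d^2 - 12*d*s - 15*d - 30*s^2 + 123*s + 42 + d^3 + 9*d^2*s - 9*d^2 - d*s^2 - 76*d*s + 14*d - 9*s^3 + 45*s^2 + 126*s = d^3 + d^2*(9*s - 7) + d*(-s^2 - 88*s - 6) - 9*s^3 + 15*s^2 + 222*s + 72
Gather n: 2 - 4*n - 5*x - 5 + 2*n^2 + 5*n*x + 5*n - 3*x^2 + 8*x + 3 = 2*n^2 + n*(5*x + 1) - 3*x^2 + 3*x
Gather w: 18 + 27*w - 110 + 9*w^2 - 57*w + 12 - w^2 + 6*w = 8*w^2 - 24*w - 80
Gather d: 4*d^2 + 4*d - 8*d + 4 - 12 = 4*d^2 - 4*d - 8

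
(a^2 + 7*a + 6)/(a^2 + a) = (a + 6)/a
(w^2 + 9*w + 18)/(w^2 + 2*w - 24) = (w + 3)/(w - 4)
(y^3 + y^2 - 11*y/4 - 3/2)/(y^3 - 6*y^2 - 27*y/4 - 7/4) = (2*y^2 + y - 6)/(2*y^2 - 13*y - 7)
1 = 1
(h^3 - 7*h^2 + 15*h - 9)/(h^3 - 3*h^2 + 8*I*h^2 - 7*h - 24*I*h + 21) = (h^2 - 4*h + 3)/(h^2 + 8*I*h - 7)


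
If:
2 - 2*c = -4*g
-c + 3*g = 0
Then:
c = 3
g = 1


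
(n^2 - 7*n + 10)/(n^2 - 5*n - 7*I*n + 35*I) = (n - 2)/(n - 7*I)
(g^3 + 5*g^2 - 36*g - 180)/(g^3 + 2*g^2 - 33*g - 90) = (g + 6)/(g + 3)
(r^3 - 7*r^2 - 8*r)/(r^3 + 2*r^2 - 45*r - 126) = r*(r^2 - 7*r - 8)/(r^3 + 2*r^2 - 45*r - 126)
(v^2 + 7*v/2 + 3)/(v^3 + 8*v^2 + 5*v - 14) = (v + 3/2)/(v^2 + 6*v - 7)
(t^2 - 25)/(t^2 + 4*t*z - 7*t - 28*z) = (t^2 - 25)/(t^2 + 4*t*z - 7*t - 28*z)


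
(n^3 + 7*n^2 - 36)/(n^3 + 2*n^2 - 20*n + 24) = (n + 3)/(n - 2)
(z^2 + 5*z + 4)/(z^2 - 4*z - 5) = (z + 4)/(z - 5)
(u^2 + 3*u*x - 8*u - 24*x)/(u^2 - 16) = (u^2 + 3*u*x - 8*u - 24*x)/(u^2 - 16)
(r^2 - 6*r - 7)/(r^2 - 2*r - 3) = (r - 7)/(r - 3)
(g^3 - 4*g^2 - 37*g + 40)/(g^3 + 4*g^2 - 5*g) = (g - 8)/g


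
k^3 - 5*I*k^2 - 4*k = k*(k - 4*I)*(k - I)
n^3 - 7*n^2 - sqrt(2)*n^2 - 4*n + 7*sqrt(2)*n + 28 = (n - 7)*(n - 2*sqrt(2))*(n + sqrt(2))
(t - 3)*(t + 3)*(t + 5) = t^3 + 5*t^2 - 9*t - 45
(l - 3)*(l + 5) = l^2 + 2*l - 15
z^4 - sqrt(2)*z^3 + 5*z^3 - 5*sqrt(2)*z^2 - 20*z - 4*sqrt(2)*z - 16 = (z + 1)*(z + 4)*(z - 2*sqrt(2))*(z + sqrt(2))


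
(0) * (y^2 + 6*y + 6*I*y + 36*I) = 0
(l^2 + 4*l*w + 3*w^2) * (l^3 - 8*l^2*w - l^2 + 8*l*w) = l^5 - 4*l^4*w - l^4 - 29*l^3*w^2 + 4*l^3*w - 24*l^2*w^3 + 29*l^2*w^2 + 24*l*w^3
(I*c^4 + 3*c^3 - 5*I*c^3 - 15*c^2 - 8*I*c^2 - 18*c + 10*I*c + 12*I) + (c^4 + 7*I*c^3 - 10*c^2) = c^4 + I*c^4 + 3*c^3 + 2*I*c^3 - 25*c^2 - 8*I*c^2 - 18*c + 10*I*c + 12*I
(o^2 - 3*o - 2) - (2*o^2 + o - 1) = -o^2 - 4*o - 1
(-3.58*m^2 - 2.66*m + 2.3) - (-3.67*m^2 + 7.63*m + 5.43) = 0.0899999999999999*m^2 - 10.29*m - 3.13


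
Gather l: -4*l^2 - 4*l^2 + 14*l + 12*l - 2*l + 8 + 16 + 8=-8*l^2 + 24*l + 32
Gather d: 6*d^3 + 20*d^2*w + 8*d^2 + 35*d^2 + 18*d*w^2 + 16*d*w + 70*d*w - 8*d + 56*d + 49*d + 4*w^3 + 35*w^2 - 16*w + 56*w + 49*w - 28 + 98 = 6*d^3 + d^2*(20*w + 43) + d*(18*w^2 + 86*w + 97) + 4*w^3 + 35*w^2 + 89*w + 70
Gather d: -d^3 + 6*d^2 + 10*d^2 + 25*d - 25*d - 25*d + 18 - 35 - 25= -d^3 + 16*d^2 - 25*d - 42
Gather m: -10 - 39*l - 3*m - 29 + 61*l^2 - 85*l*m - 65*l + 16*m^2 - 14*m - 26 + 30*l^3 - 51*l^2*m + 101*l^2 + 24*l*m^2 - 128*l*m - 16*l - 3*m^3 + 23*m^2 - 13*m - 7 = 30*l^3 + 162*l^2 - 120*l - 3*m^3 + m^2*(24*l + 39) + m*(-51*l^2 - 213*l - 30) - 72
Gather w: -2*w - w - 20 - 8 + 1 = -3*w - 27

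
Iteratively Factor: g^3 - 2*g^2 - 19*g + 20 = (g + 4)*(g^2 - 6*g + 5) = (g - 1)*(g + 4)*(g - 5)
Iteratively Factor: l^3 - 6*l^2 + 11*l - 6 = (l - 2)*(l^2 - 4*l + 3) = (l - 2)*(l - 1)*(l - 3)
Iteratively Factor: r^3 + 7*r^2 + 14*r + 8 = (r + 2)*(r^2 + 5*r + 4) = (r + 1)*(r + 2)*(r + 4)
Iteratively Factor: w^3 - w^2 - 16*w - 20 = (w + 2)*(w^2 - 3*w - 10) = (w + 2)^2*(w - 5)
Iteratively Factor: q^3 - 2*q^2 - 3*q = (q)*(q^2 - 2*q - 3) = q*(q - 3)*(q + 1)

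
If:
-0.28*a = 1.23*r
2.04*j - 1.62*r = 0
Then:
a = -4.39285714285714*r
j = 0.794117647058823*r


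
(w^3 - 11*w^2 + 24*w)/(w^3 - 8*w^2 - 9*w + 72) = w/(w + 3)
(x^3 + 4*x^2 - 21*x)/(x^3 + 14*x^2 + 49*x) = (x - 3)/(x + 7)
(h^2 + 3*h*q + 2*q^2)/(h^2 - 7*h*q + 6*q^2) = (h^2 + 3*h*q + 2*q^2)/(h^2 - 7*h*q + 6*q^2)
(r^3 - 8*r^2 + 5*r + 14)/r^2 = r - 8 + 5/r + 14/r^2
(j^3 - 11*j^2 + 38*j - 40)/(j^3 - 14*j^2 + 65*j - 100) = (j - 2)/(j - 5)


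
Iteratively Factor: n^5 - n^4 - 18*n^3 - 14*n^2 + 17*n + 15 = (n + 3)*(n^4 - 4*n^3 - 6*n^2 + 4*n + 5) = (n + 1)*(n + 3)*(n^3 - 5*n^2 - n + 5) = (n - 1)*(n + 1)*(n + 3)*(n^2 - 4*n - 5) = (n - 1)*(n + 1)^2*(n + 3)*(n - 5)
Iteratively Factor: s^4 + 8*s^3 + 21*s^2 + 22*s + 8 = (s + 1)*(s^3 + 7*s^2 + 14*s + 8) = (s + 1)*(s + 2)*(s^2 + 5*s + 4) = (s + 1)*(s + 2)*(s + 4)*(s + 1)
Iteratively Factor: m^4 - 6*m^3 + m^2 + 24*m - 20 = (m - 2)*(m^3 - 4*m^2 - 7*m + 10) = (m - 5)*(m - 2)*(m^2 + m - 2) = (m - 5)*(m - 2)*(m - 1)*(m + 2)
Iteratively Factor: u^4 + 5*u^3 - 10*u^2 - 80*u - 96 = (u + 3)*(u^3 + 2*u^2 - 16*u - 32) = (u + 2)*(u + 3)*(u^2 - 16) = (u + 2)*(u + 3)*(u + 4)*(u - 4)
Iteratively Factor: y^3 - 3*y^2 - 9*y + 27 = (y - 3)*(y^2 - 9) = (y - 3)^2*(y + 3)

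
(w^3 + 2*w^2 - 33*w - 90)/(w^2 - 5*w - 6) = (w^2 + 8*w + 15)/(w + 1)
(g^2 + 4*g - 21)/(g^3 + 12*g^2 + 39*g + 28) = (g - 3)/(g^2 + 5*g + 4)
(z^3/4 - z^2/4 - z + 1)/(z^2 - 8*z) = (z^3 - z^2 - 4*z + 4)/(4*z*(z - 8))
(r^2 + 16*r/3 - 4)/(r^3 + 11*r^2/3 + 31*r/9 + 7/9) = 3*(3*r^2 + 16*r - 12)/(9*r^3 + 33*r^2 + 31*r + 7)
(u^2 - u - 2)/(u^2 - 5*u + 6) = (u + 1)/(u - 3)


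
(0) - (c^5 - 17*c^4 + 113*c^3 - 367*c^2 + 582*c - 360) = -c^5 + 17*c^4 - 113*c^3 + 367*c^2 - 582*c + 360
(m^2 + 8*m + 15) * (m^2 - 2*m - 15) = m^4 + 6*m^3 - 16*m^2 - 150*m - 225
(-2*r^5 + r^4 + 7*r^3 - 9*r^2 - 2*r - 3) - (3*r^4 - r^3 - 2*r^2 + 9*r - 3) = -2*r^5 - 2*r^4 + 8*r^3 - 7*r^2 - 11*r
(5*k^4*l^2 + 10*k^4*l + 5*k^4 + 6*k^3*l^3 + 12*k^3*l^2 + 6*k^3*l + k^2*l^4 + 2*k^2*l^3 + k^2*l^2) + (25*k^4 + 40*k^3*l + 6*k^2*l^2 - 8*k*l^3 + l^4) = 5*k^4*l^2 + 10*k^4*l + 30*k^4 + 6*k^3*l^3 + 12*k^3*l^2 + 46*k^3*l + k^2*l^4 + 2*k^2*l^3 + 7*k^2*l^2 - 8*k*l^3 + l^4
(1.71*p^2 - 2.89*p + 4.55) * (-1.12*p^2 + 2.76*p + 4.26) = -1.9152*p^4 + 7.9564*p^3 - 5.7878*p^2 + 0.246599999999997*p + 19.383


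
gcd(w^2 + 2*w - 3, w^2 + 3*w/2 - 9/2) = w + 3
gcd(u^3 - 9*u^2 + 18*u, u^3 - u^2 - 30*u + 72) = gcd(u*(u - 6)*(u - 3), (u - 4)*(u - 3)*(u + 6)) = u - 3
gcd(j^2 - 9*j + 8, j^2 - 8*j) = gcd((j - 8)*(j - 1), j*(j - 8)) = j - 8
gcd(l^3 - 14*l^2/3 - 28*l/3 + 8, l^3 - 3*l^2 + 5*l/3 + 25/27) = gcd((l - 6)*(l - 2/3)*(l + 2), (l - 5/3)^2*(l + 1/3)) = 1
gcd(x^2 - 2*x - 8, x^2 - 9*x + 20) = x - 4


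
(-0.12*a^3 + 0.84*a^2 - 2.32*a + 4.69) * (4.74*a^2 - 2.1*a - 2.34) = -0.5688*a^5 + 4.2336*a^4 - 12.48*a^3 + 25.137*a^2 - 4.4202*a - 10.9746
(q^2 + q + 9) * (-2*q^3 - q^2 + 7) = -2*q^5 - 3*q^4 - 19*q^3 - 2*q^2 + 7*q + 63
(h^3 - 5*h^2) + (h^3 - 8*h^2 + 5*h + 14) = 2*h^3 - 13*h^2 + 5*h + 14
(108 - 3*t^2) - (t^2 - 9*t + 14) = -4*t^2 + 9*t + 94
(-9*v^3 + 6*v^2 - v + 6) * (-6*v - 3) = 54*v^4 - 9*v^3 - 12*v^2 - 33*v - 18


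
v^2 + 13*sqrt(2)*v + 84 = (v + 6*sqrt(2))*(v + 7*sqrt(2))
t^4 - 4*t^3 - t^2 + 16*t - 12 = (t - 3)*(t - 2)*(t - 1)*(t + 2)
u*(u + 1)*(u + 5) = u^3 + 6*u^2 + 5*u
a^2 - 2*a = a*(a - 2)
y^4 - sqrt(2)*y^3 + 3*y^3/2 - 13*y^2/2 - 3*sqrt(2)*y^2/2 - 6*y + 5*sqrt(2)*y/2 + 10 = (y - 1)*(y + 5/2)*(y - 2*sqrt(2))*(y + sqrt(2))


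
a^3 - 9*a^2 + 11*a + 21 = (a - 7)*(a - 3)*(a + 1)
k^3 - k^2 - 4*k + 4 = (k - 2)*(k - 1)*(k + 2)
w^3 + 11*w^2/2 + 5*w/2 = w*(w + 1/2)*(w + 5)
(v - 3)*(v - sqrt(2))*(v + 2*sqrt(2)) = v^3 - 3*v^2 + sqrt(2)*v^2 - 3*sqrt(2)*v - 4*v + 12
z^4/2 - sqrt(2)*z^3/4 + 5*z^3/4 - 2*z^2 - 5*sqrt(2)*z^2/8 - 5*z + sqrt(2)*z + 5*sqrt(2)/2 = (z/2 + 1)*(z - 2)*(z + 5/2)*(z - sqrt(2)/2)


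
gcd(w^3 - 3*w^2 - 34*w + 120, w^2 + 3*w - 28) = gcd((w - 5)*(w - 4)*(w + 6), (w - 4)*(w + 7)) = w - 4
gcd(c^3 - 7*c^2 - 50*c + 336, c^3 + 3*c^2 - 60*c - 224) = c^2 - c - 56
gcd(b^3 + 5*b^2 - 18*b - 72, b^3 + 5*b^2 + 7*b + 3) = b + 3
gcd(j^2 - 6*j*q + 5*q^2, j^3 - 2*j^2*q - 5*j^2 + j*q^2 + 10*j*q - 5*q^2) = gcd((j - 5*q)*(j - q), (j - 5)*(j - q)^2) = -j + q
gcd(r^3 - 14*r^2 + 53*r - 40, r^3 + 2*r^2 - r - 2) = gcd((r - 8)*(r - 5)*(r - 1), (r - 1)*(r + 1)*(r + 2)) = r - 1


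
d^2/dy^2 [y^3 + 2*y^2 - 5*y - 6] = 6*y + 4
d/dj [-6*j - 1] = -6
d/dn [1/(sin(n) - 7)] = -cos(n)/(sin(n) - 7)^2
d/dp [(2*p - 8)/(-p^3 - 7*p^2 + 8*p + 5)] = 2*(2*p^3 - 5*p^2 - 56*p + 37)/(p^6 + 14*p^5 + 33*p^4 - 122*p^3 - 6*p^2 + 80*p + 25)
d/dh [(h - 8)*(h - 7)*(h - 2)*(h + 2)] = 4*h^3 - 45*h^2 + 104*h + 60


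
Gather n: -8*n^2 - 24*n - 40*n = -8*n^2 - 64*n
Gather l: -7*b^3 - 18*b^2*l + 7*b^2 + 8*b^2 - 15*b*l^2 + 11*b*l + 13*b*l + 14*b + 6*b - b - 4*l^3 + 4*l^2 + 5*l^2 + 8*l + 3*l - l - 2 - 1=-7*b^3 + 15*b^2 + 19*b - 4*l^3 + l^2*(9 - 15*b) + l*(-18*b^2 + 24*b + 10) - 3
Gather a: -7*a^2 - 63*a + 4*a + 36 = -7*a^2 - 59*a + 36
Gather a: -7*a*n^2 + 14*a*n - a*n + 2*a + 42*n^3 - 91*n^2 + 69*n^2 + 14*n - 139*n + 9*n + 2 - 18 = a*(-7*n^2 + 13*n + 2) + 42*n^3 - 22*n^2 - 116*n - 16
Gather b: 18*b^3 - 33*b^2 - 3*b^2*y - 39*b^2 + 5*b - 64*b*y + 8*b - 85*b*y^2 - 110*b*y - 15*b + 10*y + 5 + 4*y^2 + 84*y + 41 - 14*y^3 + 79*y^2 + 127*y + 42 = 18*b^3 + b^2*(-3*y - 72) + b*(-85*y^2 - 174*y - 2) - 14*y^3 + 83*y^2 + 221*y + 88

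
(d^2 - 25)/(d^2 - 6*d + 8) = (d^2 - 25)/(d^2 - 6*d + 8)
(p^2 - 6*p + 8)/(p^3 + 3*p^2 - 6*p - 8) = (p - 4)/(p^2 + 5*p + 4)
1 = 1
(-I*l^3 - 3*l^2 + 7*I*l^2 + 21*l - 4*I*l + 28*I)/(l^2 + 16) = (-I*l^2 + l*(1 + 7*I) - 7)/(l + 4*I)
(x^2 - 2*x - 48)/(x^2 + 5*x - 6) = (x - 8)/(x - 1)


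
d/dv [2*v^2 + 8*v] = 4*v + 8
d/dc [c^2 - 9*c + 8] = 2*c - 9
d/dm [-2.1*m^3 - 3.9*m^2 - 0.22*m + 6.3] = -6.3*m^2 - 7.8*m - 0.22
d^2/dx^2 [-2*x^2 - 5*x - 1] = -4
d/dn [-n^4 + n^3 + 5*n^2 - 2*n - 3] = -4*n^3 + 3*n^2 + 10*n - 2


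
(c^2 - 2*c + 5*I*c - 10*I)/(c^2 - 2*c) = (c + 5*I)/c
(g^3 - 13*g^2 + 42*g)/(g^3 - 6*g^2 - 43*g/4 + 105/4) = 4*g*(g - 6)/(4*g^2 + 4*g - 15)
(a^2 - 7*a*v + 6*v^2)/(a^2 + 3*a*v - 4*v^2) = (a - 6*v)/(a + 4*v)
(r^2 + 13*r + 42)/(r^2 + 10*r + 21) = (r + 6)/(r + 3)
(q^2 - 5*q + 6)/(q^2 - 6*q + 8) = (q - 3)/(q - 4)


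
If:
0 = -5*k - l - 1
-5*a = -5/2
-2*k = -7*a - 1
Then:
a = 1/2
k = 9/4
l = -49/4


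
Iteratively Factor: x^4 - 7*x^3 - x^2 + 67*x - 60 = (x - 5)*(x^3 - 2*x^2 - 11*x + 12) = (x - 5)*(x + 3)*(x^2 - 5*x + 4) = (x - 5)*(x - 4)*(x + 3)*(x - 1)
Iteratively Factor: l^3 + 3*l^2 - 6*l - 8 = (l - 2)*(l^2 + 5*l + 4) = (l - 2)*(l + 1)*(l + 4)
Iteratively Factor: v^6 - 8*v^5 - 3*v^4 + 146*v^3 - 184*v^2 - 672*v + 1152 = (v - 4)*(v^5 - 4*v^4 - 19*v^3 + 70*v^2 + 96*v - 288) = (v - 4)*(v + 3)*(v^4 - 7*v^3 + 2*v^2 + 64*v - 96) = (v - 4)^2*(v + 3)*(v^3 - 3*v^2 - 10*v + 24) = (v - 4)^2*(v - 2)*(v + 3)*(v^2 - v - 12) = (v - 4)^3*(v - 2)*(v + 3)*(v + 3)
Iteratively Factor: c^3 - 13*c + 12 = (c - 3)*(c^2 + 3*c - 4) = (c - 3)*(c + 4)*(c - 1)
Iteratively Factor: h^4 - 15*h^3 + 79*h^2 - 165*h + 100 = (h - 1)*(h^3 - 14*h^2 + 65*h - 100) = (h - 4)*(h - 1)*(h^2 - 10*h + 25) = (h - 5)*(h - 4)*(h - 1)*(h - 5)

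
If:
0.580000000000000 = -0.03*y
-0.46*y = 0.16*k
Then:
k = 55.58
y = -19.33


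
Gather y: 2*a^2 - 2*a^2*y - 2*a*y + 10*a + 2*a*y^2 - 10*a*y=2*a^2 + 2*a*y^2 + 10*a + y*(-2*a^2 - 12*a)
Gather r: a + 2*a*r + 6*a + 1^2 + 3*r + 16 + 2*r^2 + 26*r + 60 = 7*a + 2*r^2 + r*(2*a + 29) + 77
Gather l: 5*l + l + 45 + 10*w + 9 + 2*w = 6*l + 12*w + 54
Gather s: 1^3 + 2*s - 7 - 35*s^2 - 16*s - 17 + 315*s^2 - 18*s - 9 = 280*s^2 - 32*s - 32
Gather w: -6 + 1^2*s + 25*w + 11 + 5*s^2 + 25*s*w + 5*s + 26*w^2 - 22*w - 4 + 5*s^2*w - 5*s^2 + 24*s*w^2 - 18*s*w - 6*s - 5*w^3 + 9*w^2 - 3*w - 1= -5*w^3 + w^2*(24*s + 35) + w*(5*s^2 + 7*s)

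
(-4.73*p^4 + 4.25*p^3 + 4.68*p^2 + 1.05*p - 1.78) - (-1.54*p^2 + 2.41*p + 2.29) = -4.73*p^4 + 4.25*p^3 + 6.22*p^2 - 1.36*p - 4.07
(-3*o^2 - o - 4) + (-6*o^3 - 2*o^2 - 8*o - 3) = -6*o^3 - 5*o^2 - 9*o - 7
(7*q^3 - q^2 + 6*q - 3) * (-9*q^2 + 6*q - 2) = -63*q^5 + 51*q^4 - 74*q^3 + 65*q^2 - 30*q + 6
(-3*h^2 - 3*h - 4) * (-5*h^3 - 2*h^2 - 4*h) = 15*h^5 + 21*h^4 + 38*h^3 + 20*h^2 + 16*h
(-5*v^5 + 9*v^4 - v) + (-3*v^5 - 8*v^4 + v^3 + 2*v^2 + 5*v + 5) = -8*v^5 + v^4 + v^3 + 2*v^2 + 4*v + 5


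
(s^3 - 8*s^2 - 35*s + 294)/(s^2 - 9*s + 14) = (s^2 - s - 42)/(s - 2)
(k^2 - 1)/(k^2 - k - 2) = (k - 1)/(k - 2)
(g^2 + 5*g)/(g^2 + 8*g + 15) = g/(g + 3)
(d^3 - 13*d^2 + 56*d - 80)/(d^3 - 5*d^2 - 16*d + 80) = (d - 4)/(d + 4)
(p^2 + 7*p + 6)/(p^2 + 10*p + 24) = (p + 1)/(p + 4)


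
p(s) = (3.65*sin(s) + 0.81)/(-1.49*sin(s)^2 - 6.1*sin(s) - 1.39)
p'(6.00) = -9.35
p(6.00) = -1.06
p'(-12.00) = 0.09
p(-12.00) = -0.54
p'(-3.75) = -0.09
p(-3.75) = -0.54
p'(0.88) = 0.06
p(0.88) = -0.52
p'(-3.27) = -0.05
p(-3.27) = -0.58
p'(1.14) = 0.04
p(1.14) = -0.51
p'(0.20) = 0.08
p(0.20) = -0.58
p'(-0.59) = 0.07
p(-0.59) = -0.79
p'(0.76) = 0.08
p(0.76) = -0.53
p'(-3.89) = -0.08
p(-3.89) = -0.53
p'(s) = (2.98*sin(s)*cos(s) + 6.1*cos(s))*(3.65*sin(s) + 0.81)/(-1.49*sin(s)^2 - 6.1*sin(s) - 1.39)^2 + 3.65*cos(s)/(-1.49*sin(s)^2 - 6.1*sin(s) - 1.39)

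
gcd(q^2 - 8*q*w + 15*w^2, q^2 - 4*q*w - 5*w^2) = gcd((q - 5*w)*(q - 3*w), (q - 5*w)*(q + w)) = q - 5*w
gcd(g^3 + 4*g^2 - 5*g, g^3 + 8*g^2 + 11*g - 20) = g^2 + 4*g - 5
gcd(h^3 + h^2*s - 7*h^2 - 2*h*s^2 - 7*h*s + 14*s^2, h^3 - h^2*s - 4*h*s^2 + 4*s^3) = -h^2 - h*s + 2*s^2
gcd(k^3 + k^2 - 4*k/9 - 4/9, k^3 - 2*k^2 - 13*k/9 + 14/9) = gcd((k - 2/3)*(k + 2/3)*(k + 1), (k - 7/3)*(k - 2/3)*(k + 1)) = k^2 + k/3 - 2/3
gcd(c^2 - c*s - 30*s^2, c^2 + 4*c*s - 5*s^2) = c + 5*s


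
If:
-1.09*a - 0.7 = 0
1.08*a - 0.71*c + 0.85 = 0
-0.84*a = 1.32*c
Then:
No Solution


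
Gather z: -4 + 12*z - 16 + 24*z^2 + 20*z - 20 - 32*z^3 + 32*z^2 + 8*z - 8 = -32*z^3 + 56*z^2 + 40*z - 48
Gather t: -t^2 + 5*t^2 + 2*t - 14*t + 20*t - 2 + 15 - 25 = 4*t^2 + 8*t - 12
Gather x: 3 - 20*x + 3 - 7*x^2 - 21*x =-7*x^2 - 41*x + 6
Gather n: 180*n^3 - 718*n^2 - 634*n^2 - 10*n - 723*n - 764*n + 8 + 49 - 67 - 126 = 180*n^3 - 1352*n^2 - 1497*n - 136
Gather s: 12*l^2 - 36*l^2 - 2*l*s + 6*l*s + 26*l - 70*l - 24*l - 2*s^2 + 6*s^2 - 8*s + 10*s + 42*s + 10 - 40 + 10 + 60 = -24*l^2 - 68*l + 4*s^2 + s*(4*l + 44) + 40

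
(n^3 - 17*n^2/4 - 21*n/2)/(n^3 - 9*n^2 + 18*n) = (n + 7/4)/(n - 3)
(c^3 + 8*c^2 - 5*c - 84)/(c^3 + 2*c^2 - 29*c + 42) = (c + 4)/(c - 2)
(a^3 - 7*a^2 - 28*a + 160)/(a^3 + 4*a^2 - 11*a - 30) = (a^2 - 12*a + 32)/(a^2 - a - 6)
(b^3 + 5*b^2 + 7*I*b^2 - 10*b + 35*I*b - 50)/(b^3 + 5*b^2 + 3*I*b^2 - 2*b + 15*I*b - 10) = (b + 5*I)/(b + I)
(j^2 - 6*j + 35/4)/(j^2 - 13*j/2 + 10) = (j - 7/2)/(j - 4)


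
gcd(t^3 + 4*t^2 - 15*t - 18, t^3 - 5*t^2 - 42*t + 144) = t^2 + 3*t - 18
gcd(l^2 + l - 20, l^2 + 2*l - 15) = l + 5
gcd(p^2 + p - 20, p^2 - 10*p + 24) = p - 4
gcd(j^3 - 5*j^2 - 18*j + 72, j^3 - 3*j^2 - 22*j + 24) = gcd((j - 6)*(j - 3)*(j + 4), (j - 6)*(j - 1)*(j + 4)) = j^2 - 2*j - 24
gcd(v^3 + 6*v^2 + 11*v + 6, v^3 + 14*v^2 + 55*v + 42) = v + 1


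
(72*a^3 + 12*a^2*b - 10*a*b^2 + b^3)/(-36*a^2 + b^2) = (-12*a^2 - 4*a*b + b^2)/(6*a + b)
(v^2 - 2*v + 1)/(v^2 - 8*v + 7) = (v - 1)/(v - 7)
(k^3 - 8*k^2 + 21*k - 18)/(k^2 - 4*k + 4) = (k^2 - 6*k + 9)/(k - 2)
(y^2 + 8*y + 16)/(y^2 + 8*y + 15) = (y^2 + 8*y + 16)/(y^2 + 8*y + 15)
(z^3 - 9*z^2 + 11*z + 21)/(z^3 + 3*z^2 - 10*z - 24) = (z^2 - 6*z - 7)/(z^2 + 6*z + 8)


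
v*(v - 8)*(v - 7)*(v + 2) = v^4 - 13*v^3 + 26*v^2 + 112*v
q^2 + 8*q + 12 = (q + 2)*(q + 6)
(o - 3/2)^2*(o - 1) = o^3 - 4*o^2 + 21*o/4 - 9/4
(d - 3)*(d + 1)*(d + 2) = d^3 - 7*d - 6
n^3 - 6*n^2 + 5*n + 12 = (n - 4)*(n - 3)*(n + 1)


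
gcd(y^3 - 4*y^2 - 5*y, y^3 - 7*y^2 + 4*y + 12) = y + 1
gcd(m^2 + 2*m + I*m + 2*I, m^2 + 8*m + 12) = m + 2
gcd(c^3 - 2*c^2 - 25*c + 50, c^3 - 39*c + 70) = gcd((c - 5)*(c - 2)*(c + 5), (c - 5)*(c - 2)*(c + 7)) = c^2 - 7*c + 10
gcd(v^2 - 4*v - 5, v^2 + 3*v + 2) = v + 1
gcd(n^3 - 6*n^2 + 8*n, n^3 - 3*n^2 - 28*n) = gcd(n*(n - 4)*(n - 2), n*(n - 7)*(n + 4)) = n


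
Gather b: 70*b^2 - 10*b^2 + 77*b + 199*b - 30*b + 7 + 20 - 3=60*b^2 + 246*b + 24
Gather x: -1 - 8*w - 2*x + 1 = -8*w - 2*x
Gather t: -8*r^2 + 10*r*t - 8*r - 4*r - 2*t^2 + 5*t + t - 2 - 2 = -8*r^2 - 12*r - 2*t^2 + t*(10*r + 6) - 4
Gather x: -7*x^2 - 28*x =-7*x^2 - 28*x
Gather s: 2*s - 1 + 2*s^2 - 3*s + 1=2*s^2 - s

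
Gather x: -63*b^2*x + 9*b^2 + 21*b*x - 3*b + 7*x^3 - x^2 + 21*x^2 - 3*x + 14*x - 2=9*b^2 - 3*b + 7*x^3 + 20*x^2 + x*(-63*b^2 + 21*b + 11) - 2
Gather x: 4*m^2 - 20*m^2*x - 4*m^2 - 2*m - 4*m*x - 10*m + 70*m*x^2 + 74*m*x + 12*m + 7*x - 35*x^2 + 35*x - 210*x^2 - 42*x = x^2*(70*m - 245) + x*(-20*m^2 + 70*m)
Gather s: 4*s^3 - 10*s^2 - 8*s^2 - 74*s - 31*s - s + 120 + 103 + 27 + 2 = 4*s^3 - 18*s^2 - 106*s + 252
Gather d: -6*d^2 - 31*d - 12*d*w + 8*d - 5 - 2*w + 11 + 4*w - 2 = -6*d^2 + d*(-12*w - 23) + 2*w + 4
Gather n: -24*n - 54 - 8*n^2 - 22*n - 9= -8*n^2 - 46*n - 63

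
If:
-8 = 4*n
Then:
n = -2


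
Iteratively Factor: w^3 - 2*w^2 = (w - 2)*(w^2) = w*(w - 2)*(w)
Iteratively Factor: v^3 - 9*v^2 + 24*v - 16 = (v - 1)*(v^2 - 8*v + 16) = (v - 4)*(v - 1)*(v - 4)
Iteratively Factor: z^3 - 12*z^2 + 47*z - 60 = (z - 5)*(z^2 - 7*z + 12) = (z - 5)*(z - 3)*(z - 4)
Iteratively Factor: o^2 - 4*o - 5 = (o - 5)*(o + 1)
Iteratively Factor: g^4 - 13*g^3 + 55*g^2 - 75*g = (g - 5)*(g^3 - 8*g^2 + 15*g) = (g - 5)*(g - 3)*(g^2 - 5*g) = (g - 5)^2*(g - 3)*(g)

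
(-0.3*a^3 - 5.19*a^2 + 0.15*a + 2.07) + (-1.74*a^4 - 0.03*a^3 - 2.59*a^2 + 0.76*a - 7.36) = -1.74*a^4 - 0.33*a^3 - 7.78*a^2 + 0.91*a - 5.29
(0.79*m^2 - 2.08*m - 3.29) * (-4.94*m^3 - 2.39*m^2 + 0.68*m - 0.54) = -3.9026*m^5 + 8.3871*m^4 + 21.761*m^3 + 6.0221*m^2 - 1.114*m + 1.7766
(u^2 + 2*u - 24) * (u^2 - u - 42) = u^4 + u^3 - 68*u^2 - 60*u + 1008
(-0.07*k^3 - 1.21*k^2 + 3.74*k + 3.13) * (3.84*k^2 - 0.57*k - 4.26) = -0.2688*k^5 - 4.6065*k^4 + 15.3495*k^3 + 15.042*k^2 - 17.7165*k - 13.3338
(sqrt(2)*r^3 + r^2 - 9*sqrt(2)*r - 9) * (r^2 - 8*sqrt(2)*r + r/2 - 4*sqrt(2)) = sqrt(2)*r^5 - 15*r^4 + sqrt(2)*r^4/2 - 17*sqrt(2)*r^3 - 15*r^3/2 - 17*sqrt(2)*r^2/2 + 135*r^2 + 135*r/2 + 72*sqrt(2)*r + 36*sqrt(2)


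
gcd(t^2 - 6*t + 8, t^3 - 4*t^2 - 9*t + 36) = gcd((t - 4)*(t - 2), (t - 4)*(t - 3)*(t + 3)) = t - 4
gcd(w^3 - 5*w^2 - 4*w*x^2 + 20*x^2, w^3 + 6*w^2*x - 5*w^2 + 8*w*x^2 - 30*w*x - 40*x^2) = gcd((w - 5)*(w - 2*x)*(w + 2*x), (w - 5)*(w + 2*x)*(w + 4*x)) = w^2 + 2*w*x - 5*w - 10*x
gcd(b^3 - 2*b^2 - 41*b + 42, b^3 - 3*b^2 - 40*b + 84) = b^2 - b - 42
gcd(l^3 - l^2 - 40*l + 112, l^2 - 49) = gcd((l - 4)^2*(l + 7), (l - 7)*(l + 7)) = l + 7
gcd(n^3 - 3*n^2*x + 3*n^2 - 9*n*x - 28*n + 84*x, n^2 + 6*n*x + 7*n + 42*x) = n + 7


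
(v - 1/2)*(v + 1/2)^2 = v^3 + v^2/2 - v/4 - 1/8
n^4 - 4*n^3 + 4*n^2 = n^2*(n - 2)^2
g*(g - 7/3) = g^2 - 7*g/3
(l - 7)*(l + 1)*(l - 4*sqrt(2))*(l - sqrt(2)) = l^4 - 5*sqrt(2)*l^3 - 6*l^3 + l^2 + 30*sqrt(2)*l^2 - 48*l + 35*sqrt(2)*l - 56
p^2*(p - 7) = p^3 - 7*p^2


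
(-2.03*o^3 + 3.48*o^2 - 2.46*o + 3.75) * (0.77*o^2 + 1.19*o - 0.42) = -1.5631*o^5 + 0.2639*o^4 + 3.0996*o^3 - 1.5015*o^2 + 5.4957*o - 1.575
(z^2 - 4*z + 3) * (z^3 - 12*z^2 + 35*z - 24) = z^5 - 16*z^4 + 86*z^3 - 200*z^2 + 201*z - 72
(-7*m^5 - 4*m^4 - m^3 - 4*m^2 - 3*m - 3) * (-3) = 21*m^5 + 12*m^4 + 3*m^3 + 12*m^2 + 9*m + 9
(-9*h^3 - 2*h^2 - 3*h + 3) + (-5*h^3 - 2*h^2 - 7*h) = -14*h^3 - 4*h^2 - 10*h + 3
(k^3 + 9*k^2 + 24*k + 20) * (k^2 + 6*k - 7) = k^5 + 15*k^4 + 71*k^3 + 101*k^2 - 48*k - 140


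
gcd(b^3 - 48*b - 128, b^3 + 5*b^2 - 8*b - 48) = b^2 + 8*b + 16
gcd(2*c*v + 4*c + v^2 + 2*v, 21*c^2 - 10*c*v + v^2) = 1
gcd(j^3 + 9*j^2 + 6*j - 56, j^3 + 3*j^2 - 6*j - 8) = j^2 + 2*j - 8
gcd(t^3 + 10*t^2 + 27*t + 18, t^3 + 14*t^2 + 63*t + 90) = t^2 + 9*t + 18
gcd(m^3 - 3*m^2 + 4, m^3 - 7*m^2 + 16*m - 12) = m^2 - 4*m + 4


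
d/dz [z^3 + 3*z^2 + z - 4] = 3*z^2 + 6*z + 1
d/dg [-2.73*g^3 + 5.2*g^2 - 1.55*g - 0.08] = -8.19*g^2 + 10.4*g - 1.55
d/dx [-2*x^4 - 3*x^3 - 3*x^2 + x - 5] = -8*x^3 - 9*x^2 - 6*x + 1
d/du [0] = 0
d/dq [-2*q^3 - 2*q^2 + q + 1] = -6*q^2 - 4*q + 1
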